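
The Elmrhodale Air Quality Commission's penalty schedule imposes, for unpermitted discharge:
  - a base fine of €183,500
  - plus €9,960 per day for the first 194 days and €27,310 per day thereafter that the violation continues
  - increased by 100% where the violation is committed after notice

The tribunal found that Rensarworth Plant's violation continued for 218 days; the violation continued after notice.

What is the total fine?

€5,542,360

First 194 days: 194 × €9,960 = €1,932,240
Remaining days: (218 − 194) × €27,310 = €655,440
Per-day component: €1,932,240 + €655,440 = €2,587,680
Base plus per-day: €183,500 + €2,587,680 = €2,771,180
Enhancement: 100% of €2,771,180 = €2,771,180
Enhanced fine: €2,771,180 + €2,771,180 = €5,542,360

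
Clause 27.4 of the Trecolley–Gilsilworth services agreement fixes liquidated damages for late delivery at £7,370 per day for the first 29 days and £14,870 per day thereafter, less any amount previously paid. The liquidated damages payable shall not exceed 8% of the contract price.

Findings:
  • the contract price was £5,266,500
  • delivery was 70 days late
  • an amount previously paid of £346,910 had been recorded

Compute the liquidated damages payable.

£421,320

First 29 days: 29 × £7,370 = £213,730
Remaining days: (70 − 29) × £14,870 = £609,670
Accrued per-day damages: £213,730 + £609,670 = £823,400
Less amount previously paid: £823,400 − £346,910 = £476,490
Cap: 8% of £5,266,500 = £421,320
Cap at £421,320: £476,490 exceeds the cap → £421,320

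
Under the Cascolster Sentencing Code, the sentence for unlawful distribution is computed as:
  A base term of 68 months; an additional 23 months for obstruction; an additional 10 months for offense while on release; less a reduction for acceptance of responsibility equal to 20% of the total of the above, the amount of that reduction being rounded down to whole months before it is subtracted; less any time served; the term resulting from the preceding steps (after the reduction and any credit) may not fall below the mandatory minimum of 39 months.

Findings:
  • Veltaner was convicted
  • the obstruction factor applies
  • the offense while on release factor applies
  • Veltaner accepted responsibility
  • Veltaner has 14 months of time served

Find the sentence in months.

67 months

Obstruction enhancement: +23 months
Offense while on release enhancement: +10 months
Adjusted term: 68 months + 23 months + 10 months = 101 months
Acceptance of responsibility reduction: 20% of 101 months = 20 months (rounded down)
After reduction: 101 − 20 = 81 months
Less time served: 81 months − 14 months = 67 months
Minimum 39 months: 67 months meets the minimum, no increase.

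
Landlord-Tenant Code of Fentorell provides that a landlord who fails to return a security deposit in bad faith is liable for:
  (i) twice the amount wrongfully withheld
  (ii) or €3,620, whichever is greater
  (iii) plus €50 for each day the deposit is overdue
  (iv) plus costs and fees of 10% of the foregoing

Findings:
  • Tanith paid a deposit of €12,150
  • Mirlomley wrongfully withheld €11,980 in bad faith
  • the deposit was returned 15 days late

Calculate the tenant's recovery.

Recovery: €27,181

Doubled: 2 × €11,980 = €23,960
Minimum €3,620: €23,960 meets the minimum, no increase.
Late-return penalty: 15 × €50 = €750
Damages plus late penalty: €23,960 + €750 = €24,710
Costs and fees: 10% of €24,710 = €2,471
Total recovery: €24,710 + €2,471 = €27,181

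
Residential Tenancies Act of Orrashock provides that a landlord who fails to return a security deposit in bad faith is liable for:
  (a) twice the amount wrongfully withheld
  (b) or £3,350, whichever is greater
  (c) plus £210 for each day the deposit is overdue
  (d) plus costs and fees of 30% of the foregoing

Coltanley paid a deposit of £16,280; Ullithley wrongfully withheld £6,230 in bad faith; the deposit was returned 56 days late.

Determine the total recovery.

Recovery: £31,486

Doubled: 2 × £6,230 = £12,460
Minimum £3,350: £12,460 meets the minimum, no increase.
Late-return penalty: 56 × £210 = £11,760
Damages plus late penalty: £12,460 + £11,760 = £24,220
Costs and fees: 30% of £24,220 = £7,266
Total recovery: £24,220 + £7,266 = £31,486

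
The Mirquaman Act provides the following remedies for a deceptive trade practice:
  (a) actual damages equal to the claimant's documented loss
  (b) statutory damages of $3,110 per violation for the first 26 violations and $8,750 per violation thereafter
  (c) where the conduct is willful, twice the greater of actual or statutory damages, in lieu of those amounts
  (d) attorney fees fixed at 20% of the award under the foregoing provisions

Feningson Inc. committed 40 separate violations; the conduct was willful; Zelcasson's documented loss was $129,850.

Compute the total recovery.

First 26 violations: 26 × $3,110 = $80,860
Remaining violations: (40 − 26) × $8,750 = $122,500
Statutory damages: $80,860 + $122,500 = $203,360
Greater of actual damages ($129,850) or statutory damages ($203,360): $203,360
Doubled: 2 × $203,360 = $406,720
Attorney fees: 20% of $406,720 = $81,344
Total recovery: $406,720 + $81,344 = $488,064

$488,064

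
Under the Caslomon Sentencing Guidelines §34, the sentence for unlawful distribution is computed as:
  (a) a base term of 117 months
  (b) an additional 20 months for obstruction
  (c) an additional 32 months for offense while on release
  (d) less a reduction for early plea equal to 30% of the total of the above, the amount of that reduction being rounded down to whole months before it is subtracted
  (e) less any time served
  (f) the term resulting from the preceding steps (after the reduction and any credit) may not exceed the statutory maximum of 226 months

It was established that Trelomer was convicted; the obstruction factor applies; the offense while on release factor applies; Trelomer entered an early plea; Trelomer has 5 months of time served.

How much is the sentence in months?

Obstruction enhancement: +20 months
Offense while on release enhancement: +32 months
Adjusted term: 117 months + 20 months + 32 months = 169 months
Early plea reduction: 30% of 169 months = 50 months (rounded down)
After reduction: 169 − 50 = 119 months
Less time served: 119 months − 5 months = 114 months
Cap at 226 months: 114 months is within the cap, no reduction.

114 months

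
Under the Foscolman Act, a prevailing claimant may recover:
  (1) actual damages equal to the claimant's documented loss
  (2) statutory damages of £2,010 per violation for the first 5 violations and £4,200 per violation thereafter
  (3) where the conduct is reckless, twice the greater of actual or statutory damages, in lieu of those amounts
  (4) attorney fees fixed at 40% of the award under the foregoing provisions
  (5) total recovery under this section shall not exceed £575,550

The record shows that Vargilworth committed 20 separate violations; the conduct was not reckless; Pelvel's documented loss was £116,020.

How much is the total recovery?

£264,698

First 5 violations: 5 × £2,010 = £10,050
Remaining violations: (20 − 5) × £4,200 = £63,000
Statutory damages: £10,050 + £63,000 = £73,050
Conduct not reckless: the in-lieu enhancement does not apply.
Actual plus statutory damages: £116,020 + £73,050 = £189,070
Attorney fees: 40% of £189,070 = £75,628
Total before cap: £189,070 + £75,628 = £264,698
Cap at £575,550: £264,698 is within the cap, no reduction.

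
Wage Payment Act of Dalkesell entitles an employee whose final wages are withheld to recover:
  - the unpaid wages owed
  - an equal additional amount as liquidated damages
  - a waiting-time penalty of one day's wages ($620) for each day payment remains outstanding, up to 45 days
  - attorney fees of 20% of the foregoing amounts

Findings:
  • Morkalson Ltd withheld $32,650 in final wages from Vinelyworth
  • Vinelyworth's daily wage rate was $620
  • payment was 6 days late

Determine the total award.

Liquidated damages (equal amount): $32,650
Penalty days: min(6, 45) = 6
Waiting-time penalty: 6 × $620 = $3,720
Subtotal: $32,650 + $32,650 + $3,720 = $69,020
Attorney fees: 20% of $69,020 = $13,804
Total award: $69,020 + $13,804 = $82,824

Total award: $82,824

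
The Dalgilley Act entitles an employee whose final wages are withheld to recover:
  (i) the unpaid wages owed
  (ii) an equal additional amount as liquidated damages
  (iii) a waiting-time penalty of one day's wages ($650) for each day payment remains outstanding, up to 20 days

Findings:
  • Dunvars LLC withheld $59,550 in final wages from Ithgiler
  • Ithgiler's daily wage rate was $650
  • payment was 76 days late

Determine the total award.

$132,100

Liquidated damages (equal amount): $59,550
Penalty days: min(76, 20) = 20
Waiting-time penalty: 20 × $650 = $13,000
Total award: $59,550 + $59,550 + $13,000 = $132,100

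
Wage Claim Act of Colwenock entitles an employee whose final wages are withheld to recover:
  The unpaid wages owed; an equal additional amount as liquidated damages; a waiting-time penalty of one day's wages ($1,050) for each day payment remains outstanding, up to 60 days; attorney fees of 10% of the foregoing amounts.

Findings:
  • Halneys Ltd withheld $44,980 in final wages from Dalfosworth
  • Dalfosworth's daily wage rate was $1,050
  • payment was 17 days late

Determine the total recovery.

Liquidated damages (equal amount): $44,980
Penalty days: min(17, 60) = 17
Waiting-time penalty: 17 × $1,050 = $17,850
Subtotal: $44,980 + $44,980 + $17,850 = $107,810
Attorney fees: 10% of $107,810 = $10,781
Total award: $107,810 + $10,781 = $118,591

$118,591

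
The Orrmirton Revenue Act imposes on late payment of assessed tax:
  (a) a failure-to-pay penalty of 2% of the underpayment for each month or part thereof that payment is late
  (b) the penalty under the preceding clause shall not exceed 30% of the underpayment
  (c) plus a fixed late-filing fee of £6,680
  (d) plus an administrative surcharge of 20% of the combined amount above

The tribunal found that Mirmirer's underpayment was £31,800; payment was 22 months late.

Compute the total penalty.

Accrued rate: 2% × 22 = 44%, capped at 30% → 30%
Failure-to-pay penalty: 30% of £31,800 = £9,540
Penalty before surcharge: £9,540 + £6,680 = £16,220
Administrative surcharge: 20% of £16,220 = £3,244
Total penalty: £16,220 + £3,244 = £19,464

£19,464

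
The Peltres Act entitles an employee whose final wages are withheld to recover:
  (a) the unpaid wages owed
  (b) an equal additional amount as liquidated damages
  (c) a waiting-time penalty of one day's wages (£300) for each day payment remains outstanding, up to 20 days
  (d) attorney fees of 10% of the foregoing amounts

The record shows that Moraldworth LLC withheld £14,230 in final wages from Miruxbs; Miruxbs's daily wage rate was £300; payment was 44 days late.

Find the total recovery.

Liquidated damages (equal amount): £14,230
Penalty days: min(44, 20) = 20
Waiting-time penalty: 20 × £300 = £6,000
Subtotal: £14,230 + £14,230 + £6,000 = £34,460
Attorney fees: 10% of £34,460 = £3,446
Total award: £34,460 + £3,446 = £37,906

£37,906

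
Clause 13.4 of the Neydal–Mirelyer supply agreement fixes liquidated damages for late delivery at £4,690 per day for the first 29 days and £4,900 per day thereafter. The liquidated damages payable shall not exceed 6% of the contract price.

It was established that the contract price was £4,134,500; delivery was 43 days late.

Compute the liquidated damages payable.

£204,610

First 29 days: 29 × £4,690 = £136,010
Remaining days: (43 − 29) × £4,900 = £68,600
Accrued per-day damages: £136,010 + £68,600 = £204,610
Cap: 6% of £4,134,500 = £248,070
Cap at £248,070: £204,610 is within the cap, no reduction.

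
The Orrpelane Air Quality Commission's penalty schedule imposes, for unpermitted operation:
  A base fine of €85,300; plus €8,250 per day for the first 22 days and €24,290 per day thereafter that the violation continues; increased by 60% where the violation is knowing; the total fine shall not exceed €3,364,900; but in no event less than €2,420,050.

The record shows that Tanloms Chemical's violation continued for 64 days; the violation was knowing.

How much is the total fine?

First 22 days: 22 × €8,250 = €181,500
Remaining days: (64 − 22) × €24,290 = €1,020,180
Per-day component: €181,500 + €1,020,180 = €1,201,680
Base plus per-day: €85,300 + €1,201,680 = €1,286,980
Enhancement: 60% of €1,286,980 = €772,188
Enhanced fine: €1,286,980 + €772,188 = €2,059,168
Cap at €3,364,900: €2,059,168 is within the cap, no reduction.
Minimum €2,420,050: €2,059,168 is below the minimum → €2,420,050

€2,420,050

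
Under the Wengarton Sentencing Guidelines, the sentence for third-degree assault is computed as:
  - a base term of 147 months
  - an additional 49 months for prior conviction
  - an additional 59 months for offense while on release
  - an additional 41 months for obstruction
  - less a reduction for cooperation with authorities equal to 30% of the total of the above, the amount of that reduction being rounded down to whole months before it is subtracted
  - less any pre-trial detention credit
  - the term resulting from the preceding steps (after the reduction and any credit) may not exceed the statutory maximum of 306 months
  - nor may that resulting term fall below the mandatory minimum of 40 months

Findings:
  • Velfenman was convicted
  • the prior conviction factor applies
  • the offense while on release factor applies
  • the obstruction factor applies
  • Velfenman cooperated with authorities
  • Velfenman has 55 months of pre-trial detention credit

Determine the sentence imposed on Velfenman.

Prior conviction enhancement: +49 months
Offense while on release enhancement: +59 months
Obstruction enhancement: +41 months
Adjusted term: 147 months + 49 months + 59 months + 41 months = 296 months
Cooperation with authorities reduction: 30% of 296 months = 88 months (rounded down)
After reduction: 296 − 88 = 208 months
Less pre-trial detention credit: 208 months − 55 months = 153 months
Cap at 306 months: 153 months is within the cap, no reduction.
Minimum 40 months: 153 months meets the minimum, no increase.

153 months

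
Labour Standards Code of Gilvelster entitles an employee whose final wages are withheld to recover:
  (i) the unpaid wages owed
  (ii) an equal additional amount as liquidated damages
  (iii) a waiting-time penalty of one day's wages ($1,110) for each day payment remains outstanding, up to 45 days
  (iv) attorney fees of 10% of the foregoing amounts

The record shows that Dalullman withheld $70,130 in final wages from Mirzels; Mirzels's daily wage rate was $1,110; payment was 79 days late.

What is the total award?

Total award: $209,231

Liquidated damages (equal amount): $70,130
Penalty days: min(79, 45) = 45
Waiting-time penalty: 45 × $1,110 = $49,950
Subtotal: $70,130 + $70,130 + $49,950 = $190,210
Attorney fees: 10% of $190,210 = $19,021
Total award: $190,210 + $19,021 = $209,231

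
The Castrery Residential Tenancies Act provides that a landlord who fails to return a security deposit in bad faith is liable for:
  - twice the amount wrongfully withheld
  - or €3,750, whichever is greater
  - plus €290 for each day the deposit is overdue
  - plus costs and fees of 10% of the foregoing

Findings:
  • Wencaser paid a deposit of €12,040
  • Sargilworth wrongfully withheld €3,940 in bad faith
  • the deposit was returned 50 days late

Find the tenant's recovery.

€24,618

Doubled: 2 × €3,940 = €7,880
Minimum €3,750: €7,880 meets the minimum, no increase.
Late-return penalty: 50 × €290 = €14,500
Damages plus late penalty: €7,880 + €14,500 = €22,380
Costs and fees: 10% of €22,380 = €2,238
Total recovery: €22,380 + €2,238 = €24,618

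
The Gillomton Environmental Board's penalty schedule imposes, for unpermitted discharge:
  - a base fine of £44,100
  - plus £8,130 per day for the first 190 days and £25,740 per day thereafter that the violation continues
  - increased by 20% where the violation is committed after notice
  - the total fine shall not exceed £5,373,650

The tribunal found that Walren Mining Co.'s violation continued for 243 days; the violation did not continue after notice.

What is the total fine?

£2,953,020

First 190 days: 190 × £8,130 = £1,544,700
Remaining days: (243 − 190) × £25,740 = £1,364,220
Per-day component: £1,544,700 + £1,364,220 = £2,908,920
Base plus per-day: £44,100 + £2,908,920 = £2,953,020
The violation did not continue after notice: no 20% increase.
Cap at £5,373,650: £2,953,020 is within the cap, no reduction.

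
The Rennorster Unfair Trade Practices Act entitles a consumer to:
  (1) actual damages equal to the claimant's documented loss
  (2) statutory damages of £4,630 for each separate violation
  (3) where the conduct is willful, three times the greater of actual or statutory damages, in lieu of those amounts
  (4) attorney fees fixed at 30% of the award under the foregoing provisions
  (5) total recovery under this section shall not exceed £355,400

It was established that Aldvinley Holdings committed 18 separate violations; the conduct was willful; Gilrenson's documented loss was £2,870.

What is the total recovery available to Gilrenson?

£325,026

Statutory damages: 18 × £4,630 = £83,340
Greater of actual damages (£2,870) or statutory damages (£83,340): £83,340
Trebled: 3 × £83,340 = £250,020
Attorney fees: 30% of £250,020 = £75,006
Total before cap: £250,020 + £75,006 = £325,026
Cap at £355,400: £325,026 is within the cap, no reduction.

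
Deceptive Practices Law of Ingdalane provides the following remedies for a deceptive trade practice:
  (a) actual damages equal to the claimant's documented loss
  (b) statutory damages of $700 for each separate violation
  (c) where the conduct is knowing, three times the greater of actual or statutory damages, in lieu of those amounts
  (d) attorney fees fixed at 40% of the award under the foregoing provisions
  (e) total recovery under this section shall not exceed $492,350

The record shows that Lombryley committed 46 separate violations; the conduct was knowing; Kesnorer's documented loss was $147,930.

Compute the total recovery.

Total recovery: $492,350

Statutory damages: 46 × $700 = $32,200
Greater of actual damages ($147,930) or statutory damages ($32,200): $147,930
Trebled: 3 × $147,930 = $443,790
Attorney fees: 40% of $443,790 = $177,516
Total before cap: $443,790 + $177,516 = $621,306
Cap at $492,350: $621,306 exceeds the cap → $492,350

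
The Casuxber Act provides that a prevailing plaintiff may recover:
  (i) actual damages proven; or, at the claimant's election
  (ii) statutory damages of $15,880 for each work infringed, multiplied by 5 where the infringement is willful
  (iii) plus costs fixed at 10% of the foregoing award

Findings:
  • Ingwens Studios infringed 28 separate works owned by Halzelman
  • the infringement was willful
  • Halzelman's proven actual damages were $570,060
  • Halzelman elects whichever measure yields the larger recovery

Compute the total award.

Statutory damages: 28 × $15,880 = $444,640
Multiplied by 5: 5 × $444,640 = $2,223,200
Greater of actual damages ($570,060) or enhanced statutory damages ($2,223,200): $2,223,200
Costs: 10% of $2,223,200 = $222,320
Award plus costs: $2,223,200 + $222,320 = $2,445,520

$2,445,520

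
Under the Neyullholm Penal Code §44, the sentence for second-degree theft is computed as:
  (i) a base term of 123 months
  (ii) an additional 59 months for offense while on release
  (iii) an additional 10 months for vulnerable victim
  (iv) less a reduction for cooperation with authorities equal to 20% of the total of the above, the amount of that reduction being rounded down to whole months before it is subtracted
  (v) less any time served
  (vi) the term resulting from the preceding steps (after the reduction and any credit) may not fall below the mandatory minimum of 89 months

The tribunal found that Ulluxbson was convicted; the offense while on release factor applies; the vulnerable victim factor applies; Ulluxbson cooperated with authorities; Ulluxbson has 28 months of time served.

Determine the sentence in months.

126 months

Offense while on release enhancement: +59 months
Vulnerable victim enhancement: +10 months
Adjusted term: 123 months + 59 months + 10 months = 192 months
Cooperation with authorities reduction: 20% of 192 months = 38 months (rounded down)
After reduction: 192 − 38 = 154 months
Less time served: 154 months − 28 months = 126 months
Minimum 89 months: 126 months meets the minimum, no increase.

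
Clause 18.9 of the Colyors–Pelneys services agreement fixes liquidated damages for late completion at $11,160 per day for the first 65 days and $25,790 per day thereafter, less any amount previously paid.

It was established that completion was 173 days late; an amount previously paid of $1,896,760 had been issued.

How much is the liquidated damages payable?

First 65 days: 65 × $11,160 = $725,400
Remaining days: (173 − 65) × $25,790 = $2,785,320
Accrued per-day damages: $725,400 + $2,785,320 = $3,510,720
Less amount previously paid: $3,510,720 − $1,896,760 = $1,613,960

$1,613,960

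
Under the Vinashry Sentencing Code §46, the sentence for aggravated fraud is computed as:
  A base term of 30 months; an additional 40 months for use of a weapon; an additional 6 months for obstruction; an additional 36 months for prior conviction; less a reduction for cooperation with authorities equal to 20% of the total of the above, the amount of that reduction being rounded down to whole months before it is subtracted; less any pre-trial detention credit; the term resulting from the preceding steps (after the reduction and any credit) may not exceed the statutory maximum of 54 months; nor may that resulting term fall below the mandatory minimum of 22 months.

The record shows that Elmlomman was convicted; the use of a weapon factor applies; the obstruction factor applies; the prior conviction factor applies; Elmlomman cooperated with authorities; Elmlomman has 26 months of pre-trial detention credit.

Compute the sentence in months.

54 months

Use of a weapon enhancement: +40 months
Obstruction enhancement: +6 months
Prior conviction enhancement: +36 months
Adjusted term: 30 months + 40 months + 6 months + 36 months = 112 months
Cooperation with authorities reduction: 20% of 112 months = 22 months (rounded down)
After reduction: 112 − 22 = 90 months
Less pre-trial detention credit: 90 months − 26 months = 64 months
Cap at 54 months: 64 months exceeds the cap → 54 months
Minimum 22 months: 54 months meets the minimum, no increase.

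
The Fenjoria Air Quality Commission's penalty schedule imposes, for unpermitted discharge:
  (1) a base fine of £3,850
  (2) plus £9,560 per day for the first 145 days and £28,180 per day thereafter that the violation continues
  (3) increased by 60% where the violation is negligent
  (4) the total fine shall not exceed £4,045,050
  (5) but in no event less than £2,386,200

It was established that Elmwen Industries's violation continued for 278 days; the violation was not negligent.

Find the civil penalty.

£4,045,050

First 145 days: 145 × £9,560 = £1,386,200
Remaining days: (278 − 145) × £28,180 = £3,747,940
Per-day component: £1,386,200 + £3,747,940 = £5,134,140
Base plus per-day: £3,850 + £5,134,140 = £5,137,990
The violation was not negligent: no 60% increase.
Cap at £4,045,050: £5,137,990 exceeds the cap → £4,045,050
Minimum £2,386,200: £4,045,050 meets the minimum, no increase.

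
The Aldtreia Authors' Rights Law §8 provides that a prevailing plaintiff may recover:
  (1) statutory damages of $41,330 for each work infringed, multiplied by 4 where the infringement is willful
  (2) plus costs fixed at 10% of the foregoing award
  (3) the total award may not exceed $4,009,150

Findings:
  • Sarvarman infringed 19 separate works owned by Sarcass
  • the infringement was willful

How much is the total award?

Statutory damages: 19 × $41,330 = $785,270
Multiplied by 4: 4 × $785,270 = $3,141,080
Costs: 10% of $3,141,080 = $314,108
Award plus costs: $3,141,080 + $314,108 = $3,455,188
Cap at $4,009,150: $3,455,188 is within the cap, no reduction.

$3,455,188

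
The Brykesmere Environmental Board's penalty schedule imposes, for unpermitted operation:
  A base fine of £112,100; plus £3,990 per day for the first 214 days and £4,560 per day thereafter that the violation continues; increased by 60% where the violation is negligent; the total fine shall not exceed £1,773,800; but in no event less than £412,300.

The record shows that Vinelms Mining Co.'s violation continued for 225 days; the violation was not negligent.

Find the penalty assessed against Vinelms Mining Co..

First 214 days: 214 × £3,990 = £853,860
Remaining days: (225 − 214) × £4,560 = £50,160
Per-day component: £853,860 + £50,160 = £904,020
Base plus per-day: £112,100 + £904,020 = £1,016,120
The violation was not negligent: no 60% increase.
Cap at £1,773,800: £1,016,120 is within the cap, no reduction.
Minimum £412,300: £1,016,120 meets the minimum, no increase.

£1,016,120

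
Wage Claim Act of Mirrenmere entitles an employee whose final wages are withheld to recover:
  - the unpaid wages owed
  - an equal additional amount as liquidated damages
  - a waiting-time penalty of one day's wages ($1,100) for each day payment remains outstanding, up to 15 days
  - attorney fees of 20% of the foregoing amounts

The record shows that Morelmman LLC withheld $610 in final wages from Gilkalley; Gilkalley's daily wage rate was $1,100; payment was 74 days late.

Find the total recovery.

Liquidated damages (equal amount): $610
Penalty days: min(74, 15) = 15
Waiting-time penalty: 15 × $1,100 = $16,500
Subtotal: $610 + $610 + $16,500 = $17,720
Attorney fees: 20% of $17,720 = $3,544
Total award: $17,720 + $3,544 = $21,264

$21,264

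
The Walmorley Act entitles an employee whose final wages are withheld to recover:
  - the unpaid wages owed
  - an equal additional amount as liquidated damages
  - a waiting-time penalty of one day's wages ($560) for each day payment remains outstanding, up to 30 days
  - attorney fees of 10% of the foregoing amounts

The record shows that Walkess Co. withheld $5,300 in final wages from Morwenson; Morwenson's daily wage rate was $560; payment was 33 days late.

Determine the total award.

Liquidated damages (equal amount): $5,300
Penalty days: min(33, 30) = 30
Waiting-time penalty: 30 × $560 = $16,800
Subtotal: $5,300 + $5,300 + $16,800 = $27,400
Attorney fees: 10% of $27,400 = $2,740
Total award: $27,400 + $2,740 = $30,140

$30,140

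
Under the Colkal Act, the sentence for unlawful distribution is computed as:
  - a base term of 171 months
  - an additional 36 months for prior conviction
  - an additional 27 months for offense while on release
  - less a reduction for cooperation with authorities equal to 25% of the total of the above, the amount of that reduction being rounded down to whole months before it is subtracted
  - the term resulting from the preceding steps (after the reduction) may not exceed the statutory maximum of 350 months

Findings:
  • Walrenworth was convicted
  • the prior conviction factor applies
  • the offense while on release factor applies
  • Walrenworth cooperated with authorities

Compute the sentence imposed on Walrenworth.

176 months

Prior conviction enhancement: +36 months
Offense while on release enhancement: +27 months
Adjusted term: 171 months + 36 months + 27 months = 234 months
Cooperation with authorities reduction: 25% of 234 months = 58 months (rounded down)
After reduction: 234 − 58 = 176 months
Cap at 350 months: 176 months is within the cap, no reduction.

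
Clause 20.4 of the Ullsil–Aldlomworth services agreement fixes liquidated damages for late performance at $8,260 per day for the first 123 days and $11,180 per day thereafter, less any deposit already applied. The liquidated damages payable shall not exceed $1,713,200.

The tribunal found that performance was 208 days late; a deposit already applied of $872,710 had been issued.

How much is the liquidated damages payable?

$1,093,570

First 123 days: 123 × $8,260 = $1,015,980
Remaining days: (208 − 123) × $11,180 = $950,300
Accrued per-day damages: $1,015,980 + $950,300 = $1,966,280
Less deposit already applied: $1,966,280 − $872,710 = $1,093,570
Cap at $1,713,200: $1,093,570 is within the cap, no reduction.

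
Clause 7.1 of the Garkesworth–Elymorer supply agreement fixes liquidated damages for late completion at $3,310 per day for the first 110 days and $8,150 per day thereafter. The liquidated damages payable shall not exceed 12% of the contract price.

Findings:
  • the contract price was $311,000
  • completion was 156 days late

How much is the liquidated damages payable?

$37,320

First 110 days: 110 × $3,310 = $364,100
Remaining days: (156 − 110) × $8,150 = $374,900
Accrued per-day damages: $364,100 + $374,900 = $739,000
Cap: 12% of $311,000 = $37,320
Cap at $37,320: $739,000 exceeds the cap → $37,320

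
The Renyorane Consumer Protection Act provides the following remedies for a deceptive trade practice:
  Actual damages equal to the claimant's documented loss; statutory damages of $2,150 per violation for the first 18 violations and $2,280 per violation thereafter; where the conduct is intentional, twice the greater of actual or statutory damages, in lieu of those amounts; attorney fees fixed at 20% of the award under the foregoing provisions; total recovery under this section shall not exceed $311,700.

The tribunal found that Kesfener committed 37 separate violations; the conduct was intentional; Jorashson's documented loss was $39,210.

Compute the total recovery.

$196,848

First 18 violations: 18 × $2,150 = $38,700
Remaining violations: (37 − 18) × $2,280 = $43,320
Statutory damages: $38,700 + $43,320 = $82,020
Greater of actual damages ($39,210) or statutory damages ($82,020): $82,020
Doubled: 2 × $82,020 = $164,040
Attorney fees: 20% of $164,040 = $32,808
Total before cap: $164,040 + $32,808 = $196,848
Cap at $311,700: $196,848 is within the cap, no reduction.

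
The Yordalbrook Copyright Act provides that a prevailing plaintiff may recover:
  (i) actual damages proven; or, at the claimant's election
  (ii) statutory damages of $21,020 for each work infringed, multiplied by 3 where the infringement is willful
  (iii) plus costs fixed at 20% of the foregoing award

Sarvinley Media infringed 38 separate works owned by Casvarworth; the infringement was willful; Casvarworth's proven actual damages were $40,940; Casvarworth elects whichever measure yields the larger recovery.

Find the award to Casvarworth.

Award: $2,875,536

Statutory damages: 38 × $21,020 = $798,760
Trebled: 3 × $798,760 = $2,396,280
Greater of actual damages ($40,940) or enhanced statutory damages ($2,396,280): $2,396,280
Costs: 20% of $2,396,280 = $479,256
Award plus costs: $2,396,280 + $479,256 = $2,875,536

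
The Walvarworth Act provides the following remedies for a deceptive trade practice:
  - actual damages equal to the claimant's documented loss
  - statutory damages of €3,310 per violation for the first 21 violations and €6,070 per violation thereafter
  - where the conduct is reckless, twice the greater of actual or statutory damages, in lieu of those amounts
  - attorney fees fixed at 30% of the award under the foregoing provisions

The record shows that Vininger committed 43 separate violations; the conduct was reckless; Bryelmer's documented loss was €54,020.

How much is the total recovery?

First 21 violations: 21 × €3,310 = €69,510
Remaining violations: (43 − 21) × €6,070 = €133,540
Statutory damages: €69,510 + €133,540 = €203,050
Greater of actual damages (€54,020) or statutory damages (€203,050): €203,050
Doubled: 2 × €203,050 = €406,100
Attorney fees: 30% of €406,100 = €121,830
Total recovery: €406,100 + €121,830 = €527,930

€527,930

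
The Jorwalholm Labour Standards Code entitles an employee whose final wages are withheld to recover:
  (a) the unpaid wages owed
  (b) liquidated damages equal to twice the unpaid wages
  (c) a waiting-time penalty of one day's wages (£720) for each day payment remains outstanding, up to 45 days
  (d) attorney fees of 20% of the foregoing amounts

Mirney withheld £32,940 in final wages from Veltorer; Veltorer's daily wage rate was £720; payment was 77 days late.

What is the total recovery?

Doubled: 2 × £32,940 = £65,880
Penalty days: min(77, 45) = 45
Waiting-time penalty: 45 × £720 = £32,400
Subtotal: £32,940 + £65,880 + £32,400 = £131,220
Attorney fees: 20% of £131,220 = £26,244
Total award: £131,220 + £26,244 = £157,464

Total award: £157,464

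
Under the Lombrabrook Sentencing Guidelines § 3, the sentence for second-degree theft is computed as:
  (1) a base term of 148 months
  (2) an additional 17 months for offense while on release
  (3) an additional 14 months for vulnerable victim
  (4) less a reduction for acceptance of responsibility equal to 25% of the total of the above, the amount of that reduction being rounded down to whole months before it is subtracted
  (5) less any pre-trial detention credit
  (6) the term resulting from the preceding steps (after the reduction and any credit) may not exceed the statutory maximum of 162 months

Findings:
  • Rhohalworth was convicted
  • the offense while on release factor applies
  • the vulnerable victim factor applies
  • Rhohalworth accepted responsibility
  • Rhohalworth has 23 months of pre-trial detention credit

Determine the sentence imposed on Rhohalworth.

112 months

Offense while on release enhancement: +17 months
Vulnerable victim enhancement: +14 months
Adjusted term: 148 months + 17 months + 14 months = 179 months
Acceptance of responsibility reduction: 25% of 179 months = 44 months (rounded down)
After reduction: 179 − 44 = 135 months
Less pre-trial detention credit: 135 months − 23 months = 112 months
Cap at 162 months: 112 months is within the cap, no reduction.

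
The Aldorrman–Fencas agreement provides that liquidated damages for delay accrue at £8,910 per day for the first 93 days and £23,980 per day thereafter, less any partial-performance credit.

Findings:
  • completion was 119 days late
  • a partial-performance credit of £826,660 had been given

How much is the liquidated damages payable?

First 93 days: 93 × £8,910 = £828,630
Remaining days: (119 − 93) × £23,980 = £623,480
Accrued per-day damages: £828,630 + £623,480 = £1,452,110
Less partial-performance credit: £1,452,110 − £826,660 = £625,450

£625,450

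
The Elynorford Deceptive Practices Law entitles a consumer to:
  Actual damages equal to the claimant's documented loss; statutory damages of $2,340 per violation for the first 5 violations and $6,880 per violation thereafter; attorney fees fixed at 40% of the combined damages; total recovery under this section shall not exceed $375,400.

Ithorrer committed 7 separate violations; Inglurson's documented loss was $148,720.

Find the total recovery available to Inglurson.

First 5 violations: 5 × $2,340 = $11,700
Remaining violations: (7 − 5) × $6,880 = $13,760
Statutory damages: $11,700 + $13,760 = $25,460
Combined damages: $148,720 + $25,460 = $174,180
Attorney fees: 40% of $174,180 = $69,672
Total before cap: $174,180 + $69,672 = $243,852
Cap at $375,400: $243,852 is within the cap, no reduction.

Total recovery: $243,852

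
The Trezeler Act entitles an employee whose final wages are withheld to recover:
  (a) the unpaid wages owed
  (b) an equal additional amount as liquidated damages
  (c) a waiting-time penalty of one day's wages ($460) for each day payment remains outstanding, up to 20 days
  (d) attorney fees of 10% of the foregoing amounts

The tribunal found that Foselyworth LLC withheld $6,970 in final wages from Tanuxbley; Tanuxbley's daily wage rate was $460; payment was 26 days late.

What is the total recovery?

$25,454

Liquidated damages (equal amount): $6,970
Penalty days: min(26, 20) = 20
Waiting-time penalty: 20 × $460 = $9,200
Subtotal: $6,970 + $6,970 + $9,200 = $23,140
Attorney fees: 10% of $23,140 = $2,314
Total award: $23,140 + $2,314 = $25,454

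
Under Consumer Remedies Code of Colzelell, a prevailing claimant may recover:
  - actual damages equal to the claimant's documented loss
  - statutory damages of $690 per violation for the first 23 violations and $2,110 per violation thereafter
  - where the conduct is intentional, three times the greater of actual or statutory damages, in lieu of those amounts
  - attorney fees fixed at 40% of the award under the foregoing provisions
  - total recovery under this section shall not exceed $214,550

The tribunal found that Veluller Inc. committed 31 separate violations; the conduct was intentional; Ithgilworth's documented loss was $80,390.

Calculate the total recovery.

$214,550

First 23 violations: 23 × $690 = $15,870
Remaining violations: (31 − 23) × $2,110 = $16,880
Statutory damages: $15,870 + $16,880 = $32,750
Greater of actual damages ($80,390) or statutory damages ($32,750): $80,390
Trebled: 3 × $80,390 = $241,170
Attorney fees: 40% of $241,170 = $96,468
Total before cap: $241,170 + $96,468 = $337,638
Cap at $214,550: $337,638 exceeds the cap → $214,550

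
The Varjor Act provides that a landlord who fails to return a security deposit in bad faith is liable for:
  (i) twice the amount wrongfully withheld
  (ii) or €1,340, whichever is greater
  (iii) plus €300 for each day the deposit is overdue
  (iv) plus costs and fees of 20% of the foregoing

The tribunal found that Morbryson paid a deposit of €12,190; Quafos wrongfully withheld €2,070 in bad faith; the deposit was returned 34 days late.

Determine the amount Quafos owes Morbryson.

Doubled: 2 × €2,070 = €4,140
Minimum €1,340: €4,140 meets the minimum, no increase.
Late-return penalty: 34 × €300 = €10,200
Damages plus late penalty: €4,140 + €10,200 = €14,340
Costs and fees: 20% of €14,340 = €2,868
Total recovery: €14,340 + €2,868 = €17,208

€17,208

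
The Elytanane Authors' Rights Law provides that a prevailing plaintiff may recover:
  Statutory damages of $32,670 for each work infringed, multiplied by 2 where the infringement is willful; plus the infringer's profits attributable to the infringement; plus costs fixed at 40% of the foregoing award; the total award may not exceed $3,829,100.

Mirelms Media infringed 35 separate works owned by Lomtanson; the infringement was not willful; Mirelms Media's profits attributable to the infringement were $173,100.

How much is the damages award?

Award: $1,843,170

Statutory damages: 35 × $32,670 = $1,143,450
Infringement not willful: no ×2 enhancement.
Combined award: $1,143,450 + $173,100 = $1,316,550
Costs: 40% of $1,316,550 = $526,620
Award plus costs: $1,316,550 + $526,620 = $1,843,170
Cap at $3,829,100: $1,843,170 is within the cap, no reduction.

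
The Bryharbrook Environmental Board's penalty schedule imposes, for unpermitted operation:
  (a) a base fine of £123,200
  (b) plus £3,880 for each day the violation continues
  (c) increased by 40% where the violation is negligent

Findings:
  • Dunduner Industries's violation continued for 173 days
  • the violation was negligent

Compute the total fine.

£1,112,216

Per-day component: 173 × £3,880 = £671,240
Base plus per-day: £123,200 + £671,240 = £794,440
Enhancement: 40% of £794,440 = £317,776
Enhanced fine: £794,440 + £317,776 = £1,112,216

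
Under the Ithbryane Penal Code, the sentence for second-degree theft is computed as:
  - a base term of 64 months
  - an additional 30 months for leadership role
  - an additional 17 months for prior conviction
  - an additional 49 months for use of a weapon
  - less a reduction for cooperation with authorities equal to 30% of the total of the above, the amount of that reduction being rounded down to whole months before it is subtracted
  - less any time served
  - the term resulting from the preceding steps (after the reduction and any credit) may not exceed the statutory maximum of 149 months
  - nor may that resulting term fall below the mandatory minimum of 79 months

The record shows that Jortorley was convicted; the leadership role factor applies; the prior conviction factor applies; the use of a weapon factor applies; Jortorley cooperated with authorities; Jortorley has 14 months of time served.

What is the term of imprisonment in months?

Leadership role enhancement: +30 months
Prior conviction enhancement: +17 months
Use of a weapon enhancement: +49 months
Adjusted term: 64 months + 30 months + 17 months + 49 months = 160 months
Cooperation with authorities reduction: 30% of 160 months = 48 months (rounded down)
After reduction: 160 − 48 = 112 months
Less time served: 112 months − 14 months = 98 months
Cap at 149 months: 98 months is within the cap, no reduction.
Minimum 79 months: 98 months meets the minimum, no increase.

98 months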